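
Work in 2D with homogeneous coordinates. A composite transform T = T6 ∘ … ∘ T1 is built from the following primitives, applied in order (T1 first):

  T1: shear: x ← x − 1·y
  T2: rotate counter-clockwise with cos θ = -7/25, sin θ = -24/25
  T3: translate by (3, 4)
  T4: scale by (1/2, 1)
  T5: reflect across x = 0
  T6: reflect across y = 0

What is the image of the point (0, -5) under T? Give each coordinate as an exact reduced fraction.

T(p) = (8/5, -3/5)

T1 shear: x ← x − 1·y: (0, -5) → (5, -5)
T2 rotate counter-clockwise with cos θ = -7/25, sin θ = -24/25: (5, -5) → (-31/5, -17/5)
T3 translate by (3, 4): (-31/5, -17/5) → (-16/5, 3/5)
T4 scale by (1/2, 1): (-16/5, 3/5) → (-8/5, 3/5)
T5 reflect across x = 0: (-8/5, 3/5) → (8/5, 3/5)
T6 reflect across y = 0: (8/5, 3/5) → (8/5, -3/5)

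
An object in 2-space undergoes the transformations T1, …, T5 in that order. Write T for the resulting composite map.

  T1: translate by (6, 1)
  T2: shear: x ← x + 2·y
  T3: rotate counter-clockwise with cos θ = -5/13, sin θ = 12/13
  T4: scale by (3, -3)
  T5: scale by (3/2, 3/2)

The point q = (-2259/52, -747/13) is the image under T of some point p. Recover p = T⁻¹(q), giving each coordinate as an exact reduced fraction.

p = (3/2, 3)

T1 = [1 0 6; 0 1 1; 0 0 1]
T2·T1 = [1 2 8; 0 1 1; 0 0 1]
T3·…·T1 = [-5/13 -22/13 -4; 12/13 19/13 7; 0 0 1]
T4·…·T1 = [-15/13 -66/13 -12; -36/13 -57/13 -21; 0 0 1]
T5·…·T1 = [-45/26 -99/13 -18; -54/13 -171/26 -63/2; 0 0 1]
det M = -81/4; M⁻¹ = [38/117 -44/117 -6; -8/39 10/117 -1; 0 0 1]
M⁻¹ · (-2259/52, -747/13)ᵀ = (3/2, 3)ᵀ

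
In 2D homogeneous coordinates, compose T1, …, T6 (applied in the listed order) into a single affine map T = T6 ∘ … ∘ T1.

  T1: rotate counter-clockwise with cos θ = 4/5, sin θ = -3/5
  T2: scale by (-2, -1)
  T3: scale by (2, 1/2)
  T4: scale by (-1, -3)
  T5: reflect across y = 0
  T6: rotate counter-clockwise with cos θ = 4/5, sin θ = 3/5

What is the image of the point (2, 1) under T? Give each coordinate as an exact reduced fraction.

T1 rotate counter-clockwise with cos θ = 4/5, sin θ = -3/5: (2, 1) → (11/5, -2/5)
T2 scale by (-2, -1): (11/5, -2/5) → (-22/5, 2/5)
T3 scale by (2, 1/2): (-22/5, 2/5) → (-44/5, 1/5)
T4 scale by (-1, -3): (-44/5, 1/5) → (44/5, -3/5)
T5 reflect across y = 0: (44/5, -3/5) → (44/5, 3/5)
T6 rotate counter-clockwise with cos θ = 4/5, sin θ = 3/5: (44/5, 3/5) → (167/25, 144/25)

T(p) = (167/25, 144/25)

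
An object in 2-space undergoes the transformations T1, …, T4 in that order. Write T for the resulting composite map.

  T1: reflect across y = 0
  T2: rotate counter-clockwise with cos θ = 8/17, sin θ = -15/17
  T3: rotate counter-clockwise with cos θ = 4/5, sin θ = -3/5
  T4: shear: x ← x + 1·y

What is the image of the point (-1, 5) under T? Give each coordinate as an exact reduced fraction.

T1 reflect across y = 0: (-1, 5) → (-1, -5)
T2 rotate counter-clockwise with cos θ = 8/17, sin θ = -15/17: (-1, -5) → (-83/17, -25/17)
T3 rotate counter-clockwise with cos θ = 4/5, sin θ = -3/5: (-83/17, -25/17) → (-407/85, 149/85)
T4 shear: x ← x + 1·y: (-407/85, 149/85) → (-258/85, 149/85)

T(p) = (-258/85, 149/85)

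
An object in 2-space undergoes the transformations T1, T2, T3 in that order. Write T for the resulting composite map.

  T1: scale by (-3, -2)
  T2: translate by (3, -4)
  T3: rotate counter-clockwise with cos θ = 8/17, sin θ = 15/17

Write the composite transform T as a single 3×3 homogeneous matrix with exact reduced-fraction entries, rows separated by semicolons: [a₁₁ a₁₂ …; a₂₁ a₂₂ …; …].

T = [-24/17 30/17 84/17; -45/17 -16/17 13/17; 0 0 1]

T1 = [-3 0 0; 0 -2 0; 0 0 1]
T2·T1 = [-3 0 3; 0 -2 -4; 0 0 1]
T3·…·T1 = [-24/17 30/17 84/17; -45/17 -16/17 13/17; 0 0 1]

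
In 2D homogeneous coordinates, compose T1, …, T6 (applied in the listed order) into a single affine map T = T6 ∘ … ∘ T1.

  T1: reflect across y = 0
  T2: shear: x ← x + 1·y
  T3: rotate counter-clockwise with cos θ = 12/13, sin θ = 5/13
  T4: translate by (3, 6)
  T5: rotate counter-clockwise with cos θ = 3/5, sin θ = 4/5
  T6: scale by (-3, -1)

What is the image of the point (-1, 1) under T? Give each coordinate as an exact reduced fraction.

T1 reflect across y = 0: (-1, 1) → (-1, -1)
T2 shear: x ← x + 1·y: (-1, -1) → (-2, -1)
T3 rotate counter-clockwise with cos θ = 12/13, sin θ = 5/13: (-2, -1) → (-19/13, -22/13)
T4 translate by (3, 6): (-19/13, -22/13) → (20/13, 56/13)
T5 rotate counter-clockwise with cos θ = 3/5, sin θ = 4/5: (20/13, 56/13) → (-164/65, 248/65)
T6 scale by (-3, -1): (-164/65, 248/65) → (492/65, -248/65)

T(p) = (492/65, -248/65)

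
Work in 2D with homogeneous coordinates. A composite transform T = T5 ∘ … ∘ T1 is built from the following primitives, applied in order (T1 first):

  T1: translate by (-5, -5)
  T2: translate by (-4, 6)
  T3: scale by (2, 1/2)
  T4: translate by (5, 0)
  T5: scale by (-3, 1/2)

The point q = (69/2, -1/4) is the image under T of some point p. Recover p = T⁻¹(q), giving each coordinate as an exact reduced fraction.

p = (3/4, -2)

T1 = [1 0 -5; 0 1 -5; 0 0 1]
T2·T1 = [1 0 -9; 0 1 1; 0 0 1]
T3·…·T1 = [2 0 -18; 0 1/2 1/2; 0 0 1]
T4·…·T1 = [2 0 -13; 0 1/2 1/2; 0 0 1]
T5·…·T1 = [-6 0 39; 0 1/4 1/4; 0 0 1]
det M = -3/2; M⁻¹ = [-1/6 0 13/2; 0 4 -1; 0 0 1]
M⁻¹ · (69/2, -1/4)ᵀ = (3/4, -2)ᵀ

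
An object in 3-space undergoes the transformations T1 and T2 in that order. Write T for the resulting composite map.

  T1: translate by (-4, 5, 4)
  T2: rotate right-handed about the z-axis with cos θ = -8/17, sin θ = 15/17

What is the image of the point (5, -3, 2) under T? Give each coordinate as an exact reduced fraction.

T1 translate by (-4, 5, 4): (5, -3, 2) → (1, 2, 6)
T2 rotate right-handed about the z-axis with cos θ = -8/17, sin θ = 15/17: (1, 2, 6) → (-38/17, -1/17, 6)

T(p) = (-38/17, -1/17, 6)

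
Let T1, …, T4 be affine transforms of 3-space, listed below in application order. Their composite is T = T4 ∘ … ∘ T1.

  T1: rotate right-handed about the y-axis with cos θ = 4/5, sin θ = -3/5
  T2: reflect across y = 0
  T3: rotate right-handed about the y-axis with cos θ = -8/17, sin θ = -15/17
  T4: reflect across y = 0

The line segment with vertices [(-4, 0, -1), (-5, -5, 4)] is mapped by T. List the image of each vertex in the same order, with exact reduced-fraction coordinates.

image vertices: (344/85, 0, -67/85), (241/85, -5, -488/85)

T1 rotate right-handed about the y-axis with cos θ = 4/5, sin θ = -3/5: (-4, 0, -1) → (-13/5, 0, -16/5); (-5, -5, 4) → (-32/5, -5, 1/5)
T2 reflect across y = 0: (-13/5, 0, -16/5) → (-13/5, 0, -16/5); (-32/5, -5, 1/5) → (-32/5, 5, 1/5)
T3 rotate right-handed about the y-axis with cos θ = -8/17, sin θ = -15/17: (-13/5, 0, -16/5) → (344/85, 0, -67/85); (-32/5, 5, 1/5) → (241/85, 5, -488/85)
T4 reflect across y = 0: (344/85, 0, -67/85) → (344/85, 0, -67/85); (241/85, 5, -488/85) → (241/85, -5, -488/85)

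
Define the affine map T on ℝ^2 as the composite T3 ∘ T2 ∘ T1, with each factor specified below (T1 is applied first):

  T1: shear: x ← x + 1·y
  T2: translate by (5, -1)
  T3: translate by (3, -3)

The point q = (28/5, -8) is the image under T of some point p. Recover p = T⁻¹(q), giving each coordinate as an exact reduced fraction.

T1 = [1 1 0; 0 1 0; 0 0 1]
T2·T1 = [1 1 5; 0 1 -1; 0 0 1]
T3·…·T1 = [1 1 8; 0 1 -4; 0 0 1]
det M = 1; M⁻¹ = [1 -1 -12; 0 1 4; 0 0 1]
M⁻¹ · (28/5, -8)ᵀ = (8/5, -4)ᵀ

p = (8/5, -4)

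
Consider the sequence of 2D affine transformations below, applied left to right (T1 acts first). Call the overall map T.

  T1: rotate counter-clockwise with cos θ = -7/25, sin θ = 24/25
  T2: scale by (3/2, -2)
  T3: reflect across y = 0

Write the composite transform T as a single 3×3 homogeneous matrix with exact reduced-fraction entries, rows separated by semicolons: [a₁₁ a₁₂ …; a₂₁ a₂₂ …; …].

T1 = [-7/25 -24/25 0; 24/25 -7/25 0; 0 0 1]
T2·T1 = [-21/50 -36/25 0; -48/25 14/25 0; 0 0 1]
T3·…·T1 = [-21/50 -36/25 0; 48/25 -14/25 0; 0 0 1]

T = [-21/50 -36/25 0; 48/25 -14/25 0; 0 0 1]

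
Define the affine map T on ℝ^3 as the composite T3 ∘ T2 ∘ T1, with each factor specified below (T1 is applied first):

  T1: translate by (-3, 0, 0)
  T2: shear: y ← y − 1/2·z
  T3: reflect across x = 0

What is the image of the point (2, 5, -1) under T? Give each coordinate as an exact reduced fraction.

T(p) = (1, 11/2, -1)

T1 translate by (-3, 0, 0): (2, 5, -1) → (-1, 5, -1)
T2 shear: y ← y − 1/2·z: (-1, 5, -1) → (-1, 11/2, -1)
T3 reflect across x = 0: (-1, 11/2, -1) → (1, 11/2, -1)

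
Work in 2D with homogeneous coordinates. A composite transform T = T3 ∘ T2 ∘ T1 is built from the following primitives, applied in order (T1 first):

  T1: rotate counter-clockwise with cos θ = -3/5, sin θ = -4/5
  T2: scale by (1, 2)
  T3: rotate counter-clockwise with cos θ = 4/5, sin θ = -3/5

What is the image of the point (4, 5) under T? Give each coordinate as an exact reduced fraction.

T1 rotate counter-clockwise with cos θ = -3/5, sin θ = -4/5: (4, 5) → (8/5, -31/5)
T2 scale by (1, 2): (8/5, -31/5) → (8/5, -62/5)
T3 rotate counter-clockwise with cos θ = 4/5, sin θ = -3/5: (8/5, -62/5) → (-154/25, -272/25)

T(p) = (-154/25, -272/25)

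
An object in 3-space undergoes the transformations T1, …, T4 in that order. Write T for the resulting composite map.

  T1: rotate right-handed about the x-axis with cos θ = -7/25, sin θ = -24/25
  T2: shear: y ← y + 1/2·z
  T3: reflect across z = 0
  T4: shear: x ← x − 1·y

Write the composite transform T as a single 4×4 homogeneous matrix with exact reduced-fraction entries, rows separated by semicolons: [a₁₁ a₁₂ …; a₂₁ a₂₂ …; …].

T1 = [1 0 0 0; 0 -7/25 24/25 0; 0 -24/25 -7/25 0; 0 0 0 1]
T2·T1 = [1 0 0 0; 0 -19/25 41/50 0; 0 -24/25 -7/25 0; 0 0 0 1]
T3·…·T1 = [1 0 0 0; 0 -19/25 41/50 0; 0 24/25 7/25 0; 0 0 0 1]
T4·…·T1 = [1 19/25 -41/50 0; 0 -19/25 41/50 0; 0 24/25 7/25 0; 0 0 0 1]

T = [1 19/25 -41/50 0; 0 -19/25 41/50 0; 0 24/25 7/25 0; 0 0 0 1]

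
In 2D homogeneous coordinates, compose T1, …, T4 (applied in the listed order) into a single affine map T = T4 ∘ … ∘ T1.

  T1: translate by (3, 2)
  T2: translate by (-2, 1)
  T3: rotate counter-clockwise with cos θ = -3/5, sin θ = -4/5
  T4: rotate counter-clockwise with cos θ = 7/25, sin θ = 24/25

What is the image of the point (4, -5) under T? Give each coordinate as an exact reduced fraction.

T(p) = (7/5, -26/5)

T1 translate by (3, 2): (4, -5) → (7, -3)
T2 translate by (-2, 1): (7, -3) → (5, -2)
T3 rotate counter-clockwise with cos θ = -3/5, sin θ = -4/5: (5, -2) → (-23/5, -14/5)
T4 rotate counter-clockwise with cos θ = 7/25, sin θ = 24/25: (-23/5, -14/5) → (7/5, -26/5)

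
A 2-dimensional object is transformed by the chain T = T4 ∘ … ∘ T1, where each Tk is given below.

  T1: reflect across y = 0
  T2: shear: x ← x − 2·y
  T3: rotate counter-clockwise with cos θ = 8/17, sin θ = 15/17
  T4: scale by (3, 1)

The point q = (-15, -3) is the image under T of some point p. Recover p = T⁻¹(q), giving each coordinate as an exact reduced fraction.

p = (1, -3)

T1 = [1 0 0; 0 -1 0; 0 0 1]
T2·T1 = [1 2 0; 0 -1 0; 0 0 1]
T3·…·T1 = [8/17 31/17 0; 15/17 22/17 0; 0 0 1]
T4·…·T1 = [24/17 93/17 0; 15/17 22/17 0; 0 0 1]
det M = -3; M⁻¹ = [-22/51 31/17 0; 5/17 -8/17 0; 0 0 1]
M⁻¹ · (-15, -3)ᵀ = (1, -3)ᵀ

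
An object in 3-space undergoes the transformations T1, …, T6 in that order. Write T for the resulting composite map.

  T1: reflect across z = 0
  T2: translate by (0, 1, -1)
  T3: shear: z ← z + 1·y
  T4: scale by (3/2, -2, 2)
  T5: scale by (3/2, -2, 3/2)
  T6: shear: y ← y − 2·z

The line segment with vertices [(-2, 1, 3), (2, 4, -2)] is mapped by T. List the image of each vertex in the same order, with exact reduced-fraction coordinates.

image vertices: (-9/2, 20, -6), (9/2, -16, 18)

T1 reflect across z = 0: (-2, 1, 3) → (-2, 1, -3); (2, 4, -2) → (2, 4, 2)
T2 translate by (0, 1, -1): (-2, 1, -3) → (-2, 2, -4); (2, 4, 2) → (2, 5, 1)
T3 shear: z ← z + 1·y: (-2, 2, -4) → (-2, 2, -2); (2, 5, 1) → (2, 5, 6)
T4 scale by (3/2, -2, 2): (-2, 2, -2) → (-3, -4, -4); (2, 5, 6) → (3, -10, 12)
T5 scale by (3/2, -2, 3/2): (-3, -4, -4) → (-9/2, 8, -6); (3, -10, 12) → (9/2, 20, 18)
T6 shear: y ← y − 2·z: (-9/2, 8, -6) → (-9/2, 20, -6); (9/2, 20, 18) → (9/2, -16, 18)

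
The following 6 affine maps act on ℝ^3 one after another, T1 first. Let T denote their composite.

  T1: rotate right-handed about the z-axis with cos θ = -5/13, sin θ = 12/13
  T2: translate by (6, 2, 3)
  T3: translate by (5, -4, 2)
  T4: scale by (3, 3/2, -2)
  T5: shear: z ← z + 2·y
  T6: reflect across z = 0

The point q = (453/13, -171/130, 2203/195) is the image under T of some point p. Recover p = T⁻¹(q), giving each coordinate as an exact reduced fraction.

T1 = [-5/13 -12/13 0 0; 12/13 -5/13 0 0; 0 0 1 0; 0 0 0 1]
T2·T1 = [-5/13 -12/13 0 6; 12/13 -5/13 0 2; 0 0 1 3; 0 0 0 1]
T3·…·T1 = [-5/13 -12/13 0 11; 12/13 -5/13 0 -2; 0 0 1 5; 0 0 0 1]
T4·…·T1 = [-15/13 -36/13 0 33; 18/13 -15/26 0 -3; 0 0 -2 -10; 0 0 0 1]
T5·…·T1 = [-15/13 -36/13 0 33; 18/13 -15/26 0 -3; 36/13 -15/13 -2 -16; 0 0 0 1]
T6·…·T1 = [-15/13 -36/13 0 33; 18/13 -15/26 0 -3; -36/13 15/13 2 16; 0 0 0 1]
det M = 9; M⁻¹ = [-5/39 8/13 0 79/13; -4/13 -10/39 0 122/13; 0 1 1/2 -5; 0 0 0 1]
M⁻¹ · (453/13, -171/130, 2203/195)ᵀ = (4/5, -1, -2/3)ᵀ

p = (4/5, -1, -2/3)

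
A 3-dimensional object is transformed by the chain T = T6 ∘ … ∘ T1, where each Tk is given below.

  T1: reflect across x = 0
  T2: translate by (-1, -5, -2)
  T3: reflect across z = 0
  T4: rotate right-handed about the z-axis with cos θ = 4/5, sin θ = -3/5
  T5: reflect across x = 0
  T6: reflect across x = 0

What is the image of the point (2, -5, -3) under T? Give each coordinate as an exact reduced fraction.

T(p) = (-42/5, -31/5, 5)

T1 reflect across x = 0: (2, -5, -3) → (-2, -5, -3)
T2 translate by (-1, -5, -2): (-2, -5, -3) → (-3, -10, -5)
T3 reflect across z = 0: (-3, -10, -5) → (-3, -10, 5)
T4 rotate right-handed about the z-axis with cos θ = 4/5, sin θ = -3/5: (-3, -10, 5) → (-42/5, -31/5, 5)
T5 reflect across x = 0: (-42/5, -31/5, 5) → (42/5, -31/5, 5)
T6 reflect across x = 0: (42/5, -31/5, 5) → (-42/5, -31/5, 5)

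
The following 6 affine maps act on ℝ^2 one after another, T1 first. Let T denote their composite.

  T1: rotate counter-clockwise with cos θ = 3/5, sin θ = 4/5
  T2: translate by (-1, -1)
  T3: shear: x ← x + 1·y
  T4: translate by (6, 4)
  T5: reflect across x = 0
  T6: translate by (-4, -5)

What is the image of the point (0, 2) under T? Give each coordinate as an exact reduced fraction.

T(p) = (-38/5, -4/5)

T1 rotate counter-clockwise with cos θ = 3/5, sin θ = 4/5: (0, 2) → (-8/5, 6/5)
T2 translate by (-1, -1): (-8/5, 6/5) → (-13/5, 1/5)
T3 shear: x ← x + 1·y: (-13/5, 1/5) → (-12/5, 1/5)
T4 translate by (6, 4): (-12/5, 1/5) → (18/5, 21/5)
T5 reflect across x = 0: (18/5, 21/5) → (-18/5, 21/5)
T6 translate by (-4, -5): (-18/5, 21/5) → (-38/5, -4/5)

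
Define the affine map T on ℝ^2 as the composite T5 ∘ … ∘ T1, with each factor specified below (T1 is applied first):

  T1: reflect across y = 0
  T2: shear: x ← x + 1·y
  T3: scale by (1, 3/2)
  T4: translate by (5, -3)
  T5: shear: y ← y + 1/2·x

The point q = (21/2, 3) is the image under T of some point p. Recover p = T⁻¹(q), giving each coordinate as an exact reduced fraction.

p = (5, -1/2)

T1 = [1 0 0; 0 -1 0; 0 0 1]
T2·T1 = [1 -1 0; 0 -1 0; 0 0 1]
T3·…·T1 = [1 -1 0; 0 -3/2 0; 0 0 1]
T4·…·T1 = [1 -1 5; 0 -3/2 -3; 0 0 1]
T5·…·T1 = [1 -1 5; 1/2 -2 -1/2; 0 0 1]
det M = -3/2; M⁻¹ = [4/3 -2/3 -7; 1/3 -2/3 -2; 0 0 1]
M⁻¹ · (21/2, 3)ᵀ = (5, -1/2)ᵀ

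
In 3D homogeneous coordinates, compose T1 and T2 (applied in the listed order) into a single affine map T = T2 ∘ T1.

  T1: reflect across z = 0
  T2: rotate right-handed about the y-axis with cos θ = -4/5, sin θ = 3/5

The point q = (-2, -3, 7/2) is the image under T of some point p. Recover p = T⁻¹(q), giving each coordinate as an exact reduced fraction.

p = (-1/2, -3, 4)

T1 = [1 0 0 0; 0 1 0 0; 0 0 -1 0; 0 0 0 1]
T2·T1 = [-4/5 0 -3/5 0; 0 1 0 0; -3/5 0 4/5 0; 0 0 0 1]
det M = -1; M⁻¹ = [-4/5 0 -3/5 0; 0 1 0 0; -3/5 0 4/5 0; 0 0 0 1]
M⁻¹ · (-2, -3, 7/2)ᵀ = (-1/2, -3, 4)ᵀ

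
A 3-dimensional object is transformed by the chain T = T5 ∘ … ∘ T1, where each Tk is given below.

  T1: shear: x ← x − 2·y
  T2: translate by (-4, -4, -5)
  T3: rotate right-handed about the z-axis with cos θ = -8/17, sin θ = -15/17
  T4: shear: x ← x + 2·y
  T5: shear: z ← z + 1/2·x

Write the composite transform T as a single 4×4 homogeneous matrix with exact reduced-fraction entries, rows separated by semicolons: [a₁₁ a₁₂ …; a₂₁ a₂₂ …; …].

T1 = [1 -2 0 0; 0 1 0 0; 0 0 1 0; 0 0 0 1]
T2·T1 = [1 -2 0 -4; 0 1 0 -4; 0 0 1 -5; 0 0 0 1]
T3·…·T1 = [-8/17 31/17 0 -28/17; -15/17 22/17 0 92/17; 0 0 1 -5; 0 0 0 1]
T4·…·T1 = [-38/17 75/17 0 156/17; -15/17 22/17 0 92/17; 0 0 1 -5; 0 0 0 1]
T5·…·T1 = [-38/17 75/17 0 156/17; -15/17 22/17 0 92/17; -19/17 75/34 1 -7/17; 0 0 0 1]

T = [-38/17 75/17 0 156/17; -15/17 22/17 0 92/17; -19/17 75/34 1 -7/17; 0 0 0 1]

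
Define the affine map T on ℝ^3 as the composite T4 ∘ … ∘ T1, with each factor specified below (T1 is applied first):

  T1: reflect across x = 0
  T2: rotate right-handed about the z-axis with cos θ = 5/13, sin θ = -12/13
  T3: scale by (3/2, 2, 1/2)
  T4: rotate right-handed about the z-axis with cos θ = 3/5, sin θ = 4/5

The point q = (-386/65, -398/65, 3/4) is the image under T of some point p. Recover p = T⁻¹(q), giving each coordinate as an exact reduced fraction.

T1 = [-1 0 0 0; 0 1 0 0; 0 0 1 0; 0 0 0 1]
T2·T1 = [-5/13 12/13 0 0; 12/13 5/13 0 0; 0 0 1 0; 0 0 0 1]
T3·…·T1 = [-15/26 18/13 0 0; 24/13 10/13 0 0; 0 0 1/2 0; 0 0 0 1]
T4·…·T1 = [-237/130 14/65 0 0; 42/65 102/65 0 0; 0 0 1/2 0; 0 0 0 1]
det M = -3/2; M⁻¹ = [-34/65 14/195 0 0; 14/65 79/130 0 0; 0 0 2 0; 0 0 0 1]
M⁻¹ · (-386/65, -398/65, 3/4)ᵀ = (8/3, -5, 3/2)ᵀ

p = (8/3, -5, 3/2)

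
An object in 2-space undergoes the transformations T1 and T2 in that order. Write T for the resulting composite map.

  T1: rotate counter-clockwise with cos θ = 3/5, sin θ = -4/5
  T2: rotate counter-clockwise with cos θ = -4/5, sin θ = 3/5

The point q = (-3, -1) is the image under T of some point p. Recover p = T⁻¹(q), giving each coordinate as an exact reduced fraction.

p = (-1, 3)

T1 = [3/5 4/5 0; -4/5 3/5 0; 0 0 1]
T2·T1 = [0 -1 0; 1 0 0; 0 0 1]
det M = 1; M⁻¹ = [0 1 0; -1 0 0; 0 0 1]
M⁻¹ · (-3, -1)ᵀ = (-1, 3)ᵀ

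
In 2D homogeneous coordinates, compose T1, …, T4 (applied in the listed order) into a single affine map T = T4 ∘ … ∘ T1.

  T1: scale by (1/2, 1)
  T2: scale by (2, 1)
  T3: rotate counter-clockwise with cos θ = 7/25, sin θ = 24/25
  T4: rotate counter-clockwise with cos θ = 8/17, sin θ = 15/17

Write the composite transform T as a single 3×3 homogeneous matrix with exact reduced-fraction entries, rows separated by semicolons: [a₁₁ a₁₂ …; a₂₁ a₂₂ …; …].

T = [-304/425 -297/425 0; 297/425 -304/425 0; 0 0 1]

T1 = [1/2 0 0; 0 1 0; 0 0 1]
T2·T1 = [1 0 0; 0 1 0; 0 0 1]
T3·…·T1 = [7/25 -24/25 0; 24/25 7/25 0; 0 0 1]
T4·…·T1 = [-304/425 -297/425 0; 297/425 -304/425 0; 0 0 1]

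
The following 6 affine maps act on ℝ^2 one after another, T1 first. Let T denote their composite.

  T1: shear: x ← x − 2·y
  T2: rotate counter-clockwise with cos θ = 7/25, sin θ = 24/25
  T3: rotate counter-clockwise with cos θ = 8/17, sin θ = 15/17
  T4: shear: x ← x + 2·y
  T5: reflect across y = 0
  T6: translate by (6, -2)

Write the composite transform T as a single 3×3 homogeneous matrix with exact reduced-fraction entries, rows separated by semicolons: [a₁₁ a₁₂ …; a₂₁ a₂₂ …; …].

T1 = [1 -2 0; 0 1 0; 0 0 1]
T2·T1 = [7/25 -38/25 0; 24/25 -41/25 0; 0 0 1]
T3·…·T1 = [-304/425 311/425 0; 297/425 -898/425 0; 0 0 1]
T4·…·T1 = [58/85 -297/85 0; 297/425 -898/425 0; 0 0 1]
T5·…·T1 = [58/85 -297/85 0; -297/425 898/425 0; 0 0 1]
T6·…·T1 = [58/85 -297/85 6; -297/425 898/425 -2; 0 0 1]

T = [58/85 -297/85 6; -297/425 898/425 -2; 0 0 1]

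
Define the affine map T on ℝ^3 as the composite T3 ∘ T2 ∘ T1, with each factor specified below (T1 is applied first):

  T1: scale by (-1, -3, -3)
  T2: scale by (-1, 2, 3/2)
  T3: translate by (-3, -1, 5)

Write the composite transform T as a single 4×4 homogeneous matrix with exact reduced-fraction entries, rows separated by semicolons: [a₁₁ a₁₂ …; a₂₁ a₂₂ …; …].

T1 = [-1 0 0 0; 0 -3 0 0; 0 0 -3 0; 0 0 0 1]
T2·T1 = [1 0 0 0; 0 -6 0 0; 0 0 -9/2 0; 0 0 0 1]
T3·…·T1 = [1 0 0 -3; 0 -6 0 -1; 0 0 -9/2 5; 0 0 0 1]

T = [1 0 0 -3; 0 -6 0 -1; 0 0 -9/2 5; 0 0 0 1]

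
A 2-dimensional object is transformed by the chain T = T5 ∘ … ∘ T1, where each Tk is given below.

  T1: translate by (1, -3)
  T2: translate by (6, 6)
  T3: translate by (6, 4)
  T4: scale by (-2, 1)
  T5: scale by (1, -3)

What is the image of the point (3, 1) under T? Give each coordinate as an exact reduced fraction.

T1 translate by (1, -3): (3, 1) → (4, -2)
T2 translate by (6, 6): (4, -2) → (10, 4)
T3 translate by (6, 4): (10, 4) → (16, 8)
T4 scale by (-2, 1): (16, 8) → (-32, 8)
T5 scale by (1, -3): (-32, 8) → (-32, -24)

T(p) = (-32, -24)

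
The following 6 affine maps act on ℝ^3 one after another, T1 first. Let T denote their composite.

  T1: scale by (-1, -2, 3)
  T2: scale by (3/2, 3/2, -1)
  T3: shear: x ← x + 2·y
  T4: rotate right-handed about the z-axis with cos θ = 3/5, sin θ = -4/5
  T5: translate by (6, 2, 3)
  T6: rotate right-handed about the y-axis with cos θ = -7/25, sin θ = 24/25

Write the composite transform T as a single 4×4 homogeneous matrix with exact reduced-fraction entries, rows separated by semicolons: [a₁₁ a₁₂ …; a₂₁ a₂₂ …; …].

T = [63/250 42/25 -72/25 6/5; 6/5 3 0 2; 108/125 144/25 21/25 -33/5; 0 0 0 1]

T1 = [-1 0 0 0; 0 -2 0 0; 0 0 3 0; 0 0 0 1]
T2·T1 = [-3/2 0 0 0; 0 -3 0 0; 0 0 -3 0; 0 0 0 1]
T3·…·T1 = [-3/2 -6 0 0; 0 -3 0 0; 0 0 -3 0; 0 0 0 1]
T4·…·T1 = [-9/10 -6 0 0; 6/5 3 0 0; 0 0 -3 0; 0 0 0 1]
T5·…·T1 = [-9/10 -6 0 6; 6/5 3 0 2; 0 0 -3 3; 0 0 0 1]
T6·…·T1 = [63/250 42/25 -72/25 6/5; 6/5 3 0 2; 108/125 144/25 21/25 -33/5; 0 0 0 1]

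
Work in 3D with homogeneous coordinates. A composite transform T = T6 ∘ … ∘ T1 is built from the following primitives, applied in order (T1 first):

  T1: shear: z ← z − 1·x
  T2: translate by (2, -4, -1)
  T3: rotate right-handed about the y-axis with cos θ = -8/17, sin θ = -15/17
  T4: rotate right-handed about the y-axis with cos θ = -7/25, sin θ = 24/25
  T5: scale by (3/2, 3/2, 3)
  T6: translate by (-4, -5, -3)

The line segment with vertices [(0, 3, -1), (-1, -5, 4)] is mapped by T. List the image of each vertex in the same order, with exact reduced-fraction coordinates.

T1 shear: z ← z − 1·x: (0, 3, -1) → (0, 3, -1); (-1, -5, 4) → (-1, -5, 5)
T2 translate by (2, -4, -1): (0, 3, -1) → (2, -1, -2); (-1, -5, 5) → (1, -9, 4)
T3 rotate right-handed about the y-axis with cos θ = -8/17, sin θ = -15/17: (2, -1, -2) → (14/17, -1, 46/17); (1, -9, 4) → (-4, -9, -1)
T4 rotate right-handed about the y-axis with cos θ = -7/25, sin θ = 24/25: (14/17, -1, 46/17) → (1006/425, -1, -658/425); (-4, -9, -1) → (4/25, -9, 103/25)
T5 scale by (3/2, 3/2, 3): (1006/425, -1, -658/425) → (1509/425, -3/2, -1974/425); (4/25, -9, 103/25) → (6/25, -27/2, 309/25)
T6 translate by (-4, -5, -3): (1509/425, -3/2, -1974/425) → (-191/425, -13/2, -3249/425); (6/25, -27/2, 309/25) → (-94/25, -37/2, 234/25)

image vertices: (-191/425, -13/2, -3249/425), (-94/25, -37/2, 234/25)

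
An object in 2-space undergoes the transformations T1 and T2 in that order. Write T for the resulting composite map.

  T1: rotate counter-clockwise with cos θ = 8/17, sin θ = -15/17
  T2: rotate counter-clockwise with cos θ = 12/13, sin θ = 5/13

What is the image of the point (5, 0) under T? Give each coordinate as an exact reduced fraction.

T1 rotate counter-clockwise with cos θ = 8/17, sin θ = -15/17: (5, 0) → (40/17, -75/17)
T2 rotate counter-clockwise with cos θ = 12/13, sin θ = 5/13: (40/17, -75/17) → (855/221, -700/221)

T(p) = (855/221, -700/221)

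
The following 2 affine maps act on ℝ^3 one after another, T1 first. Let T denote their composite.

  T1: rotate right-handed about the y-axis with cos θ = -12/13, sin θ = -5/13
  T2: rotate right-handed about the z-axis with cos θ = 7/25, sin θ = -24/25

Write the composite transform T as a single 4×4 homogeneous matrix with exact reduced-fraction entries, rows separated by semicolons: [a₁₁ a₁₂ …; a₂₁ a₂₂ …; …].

T1 = [-12/13 0 -5/13 0; 0 1 0 0; 5/13 0 -12/13 0; 0 0 0 1]
T2·T1 = [-84/325 24/25 -7/65 0; 288/325 7/25 24/65 0; 5/13 0 -12/13 0; 0 0 0 1]

T = [-84/325 24/25 -7/65 0; 288/325 7/25 24/65 0; 5/13 0 -12/13 0; 0 0 0 1]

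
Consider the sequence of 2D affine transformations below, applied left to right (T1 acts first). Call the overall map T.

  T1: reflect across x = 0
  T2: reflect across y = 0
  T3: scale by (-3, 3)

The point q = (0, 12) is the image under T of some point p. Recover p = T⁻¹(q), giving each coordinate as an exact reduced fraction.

T1 = [-1 0 0; 0 1 0; 0 0 1]
T2·T1 = [-1 0 0; 0 -1 0; 0 0 1]
T3·…·T1 = [3 0 0; 0 -3 0; 0 0 1]
det M = -9; M⁻¹ = [1/3 0 0; 0 -1/3 0; 0 0 1]
M⁻¹ · (0, 12)ᵀ = (0, -4)ᵀ

p = (0, -4)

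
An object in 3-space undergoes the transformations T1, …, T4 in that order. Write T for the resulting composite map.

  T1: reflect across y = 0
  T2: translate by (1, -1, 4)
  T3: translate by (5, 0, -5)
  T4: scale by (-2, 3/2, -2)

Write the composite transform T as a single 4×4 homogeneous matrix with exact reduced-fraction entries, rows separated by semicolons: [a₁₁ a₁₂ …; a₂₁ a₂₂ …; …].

T1 = [1 0 0 0; 0 -1 0 0; 0 0 1 0; 0 0 0 1]
T2·T1 = [1 0 0 1; 0 -1 0 -1; 0 0 1 4; 0 0 0 1]
T3·…·T1 = [1 0 0 6; 0 -1 0 -1; 0 0 1 -1; 0 0 0 1]
T4·…·T1 = [-2 0 0 -12; 0 -3/2 0 -3/2; 0 0 -2 2; 0 0 0 1]

T = [-2 0 0 -12; 0 -3/2 0 -3/2; 0 0 -2 2; 0 0 0 1]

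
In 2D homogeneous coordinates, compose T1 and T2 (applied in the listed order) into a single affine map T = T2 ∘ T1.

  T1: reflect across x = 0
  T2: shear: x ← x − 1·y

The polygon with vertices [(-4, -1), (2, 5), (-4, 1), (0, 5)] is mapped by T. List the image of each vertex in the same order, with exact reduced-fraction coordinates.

T1 reflect across x = 0: (-4, -1) → (4, -1); (2, 5) → (-2, 5); (-4, 1) → (4, 1); (0, 5) → (0, 5)
T2 shear: x ← x − 1·y: (4, -1) → (5, -1); (-2, 5) → (-7, 5); (4, 1) → (3, 1); (0, 5) → (-5, 5)

image vertices: (5, -1), (-7, 5), (3, 1), (-5, 5)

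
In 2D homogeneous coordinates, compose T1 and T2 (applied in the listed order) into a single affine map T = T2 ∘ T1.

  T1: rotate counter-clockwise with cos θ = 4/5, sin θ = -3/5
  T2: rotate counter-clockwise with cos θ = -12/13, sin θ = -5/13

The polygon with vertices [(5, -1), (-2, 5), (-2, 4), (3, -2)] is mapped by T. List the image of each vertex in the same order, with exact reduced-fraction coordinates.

image vertices: (-23/5, 11/5), (46/65, -347/65), (62/65, -284/65), (-157/65, 174/65)

T1 rotate counter-clockwise with cos θ = 4/5, sin θ = -3/5: (5, -1) → (17/5, -19/5); (-2, 5) → (7/5, 26/5); (-2, 4) → (4/5, 22/5); (3, -2) → (6/5, -17/5)
T2 rotate counter-clockwise with cos θ = -12/13, sin θ = -5/13: (17/5, -19/5) → (-23/5, 11/5); (7/5, 26/5) → (46/65, -347/65); (4/5, 22/5) → (62/65, -284/65); (6/5, -17/5) → (-157/65, 174/65)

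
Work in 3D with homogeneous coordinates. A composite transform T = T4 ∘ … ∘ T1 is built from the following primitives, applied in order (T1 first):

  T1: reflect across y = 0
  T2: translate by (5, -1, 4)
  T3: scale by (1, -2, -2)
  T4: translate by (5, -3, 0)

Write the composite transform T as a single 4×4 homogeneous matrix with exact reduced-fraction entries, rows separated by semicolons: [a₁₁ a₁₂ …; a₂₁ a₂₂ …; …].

T = [1 0 0 10; 0 2 0 -1; 0 0 -2 -8; 0 0 0 1]

T1 = [1 0 0 0; 0 -1 0 0; 0 0 1 0; 0 0 0 1]
T2·T1 = [1 0 0 5; 0 -1 0 -1; 0 0 1 4; 0 0 0 1]
T3·…·T1 = [1 0 0 5; 0 2 0 2; 0 0 -2 -8; 0 0 0 1]
T4·…·T1 = [1 0 0 10; 0 2 0 -1; 0 0 -2 -8; 0 0 0 1]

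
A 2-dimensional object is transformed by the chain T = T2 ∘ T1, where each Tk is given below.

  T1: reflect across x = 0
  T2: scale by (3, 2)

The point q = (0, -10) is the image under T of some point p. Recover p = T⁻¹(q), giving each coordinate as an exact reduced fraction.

p = (0, -5)

T1 = [-1 0 0; 0 1 0; 0 0 1]
T2·T1 = [-3 0 0; 0 2 0; 0 0 1]
det M = -6; M⁻¹ = [-1/3 0 0; 0 1/2 0; 0 0 1]
M⁻¹ · (0, -10)ᵀ = (0, -5)ᵀ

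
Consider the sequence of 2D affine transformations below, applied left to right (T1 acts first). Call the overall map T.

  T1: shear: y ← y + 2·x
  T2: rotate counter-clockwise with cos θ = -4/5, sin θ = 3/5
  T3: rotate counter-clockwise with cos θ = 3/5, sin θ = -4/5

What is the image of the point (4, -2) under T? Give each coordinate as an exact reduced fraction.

T1 shear: y ← y + 2·x: (4, -2) → (4, 6)
T2 rotate counter-clockwise with cos θ = -4/5, sin θ = 3/5: (4, 6) → (-34/5, -12/5)
T3 rotate counter-clockwise with cos θ = 3/5, sin θ = -4/5: (-34/5, -12/5) → (-6, 4)

T(p) = (-6, 4)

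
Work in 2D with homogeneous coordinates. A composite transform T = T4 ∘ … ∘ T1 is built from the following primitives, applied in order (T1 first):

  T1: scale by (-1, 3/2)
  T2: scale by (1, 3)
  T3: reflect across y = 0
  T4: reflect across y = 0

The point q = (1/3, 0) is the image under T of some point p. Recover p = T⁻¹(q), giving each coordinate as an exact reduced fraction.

p = (-1/3, 0)

T1 = [-1 0 0; 0 3/2 0; 0 0 1]
T2·T1 = [-1 0 0; 0 9/2 0; 0 0 1]
T3·…·T1 = [-1 0 0; 0 -9/2 0; 0 0 1]
T4·…·T1 = [-1 0 0; 0 9/2 0; 0 0 1]
det M = -9/2; M⁻¹ = [-1 0 0; 0 2/9 0; 0 0 1]
M⁻¹ · (1/3, 0)ᵀ = (-1/3, 0)ᵀ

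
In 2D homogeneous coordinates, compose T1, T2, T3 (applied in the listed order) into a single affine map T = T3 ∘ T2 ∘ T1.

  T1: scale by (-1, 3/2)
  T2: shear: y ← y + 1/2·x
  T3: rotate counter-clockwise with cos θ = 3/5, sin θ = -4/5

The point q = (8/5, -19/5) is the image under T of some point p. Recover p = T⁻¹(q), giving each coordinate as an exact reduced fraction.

p = (-4, -2)

T1 = [-1 0 0; 0 3/2 0; 0 0 1]
T2·T1 = [-1 0 0; -1/2 3/2 0; 0 0 1]
T3·…·T1 = [-1 6/5 0; 1/2 9/10 0; 0 0 1]
det M = -3/2; M⁻¹ = [-3/5 4/5 0; 1/3 2/3 0; 0 0 1]
M⁻¹ · (8/5, -19/5)ᵀ = (-4, -2)ᵀ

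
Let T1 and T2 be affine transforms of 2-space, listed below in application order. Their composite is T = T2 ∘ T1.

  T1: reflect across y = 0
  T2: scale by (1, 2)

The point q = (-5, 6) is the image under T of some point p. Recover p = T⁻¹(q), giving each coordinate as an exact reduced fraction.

T1 = [1 0 0; 0 -1 0; 0 0 1]
T2·T1 = [1 0 0; 0 -2 0; 0 0 1]
det M = -2; M⁻¹ = [1 0 0; 0 -1/2 0; 0 0 1]
M⁻¹ · (-5, 6)ᵀ = (-5, -3)ᵀ

p = (-5, -3)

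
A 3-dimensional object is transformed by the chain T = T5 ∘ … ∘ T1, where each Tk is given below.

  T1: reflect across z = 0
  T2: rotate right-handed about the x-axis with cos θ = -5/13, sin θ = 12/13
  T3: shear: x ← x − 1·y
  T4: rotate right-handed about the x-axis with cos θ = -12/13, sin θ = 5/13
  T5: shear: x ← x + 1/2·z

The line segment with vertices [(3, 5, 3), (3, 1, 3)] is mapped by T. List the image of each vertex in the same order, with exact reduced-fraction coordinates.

image vertices: (-9/26, -3, -5), (3/26, -3, -1)

T1 reflect across z = 0: (3, 5, 3) → (3, 5, -3); (3, 1, 3) → (3, 1, -3)
T2 rotate right-handed about the x-axis with cos θ = -5/13, sin θ = 12/13: (3, 5, -3) → (3, 11/13, 75/13); (3, 1, -3) → (3, 31/13, 27/13)
T3 shear: x ← x − 1·y: (3, 11/13, 75/13) → (28/13, 11/13, 75/13); (3, 31/13, 27/13) → (8/13, 31/13, 27/13)
T4 rotate right-handed about the x-axis with cos θ = -12/13, sin θ = 5/13: (28/13, 11/13, 75/13) → (28/13, -3, -5); (8/13, 31/13, 27/13) → (8/13, -3, -1)
T5 shear: x ← x + 1/2·z: (28/13, -3, -5) → (-9/26, -3, -5); (8/13, -3, -1) → (3/26, -3, -1)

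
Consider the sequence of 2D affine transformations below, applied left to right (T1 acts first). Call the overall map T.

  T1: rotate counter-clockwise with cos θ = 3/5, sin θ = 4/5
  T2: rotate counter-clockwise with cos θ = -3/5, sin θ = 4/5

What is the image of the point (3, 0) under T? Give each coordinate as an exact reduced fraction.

T(p) = (-3, 0)

T1 rotate counter-clockwise with cos θ = 3/5, sin θ = 4/5: (3, 0) → (9/5, 12/5)
T2 rotate counter-clockwise with cos θ = -3/5, sin θ = 4/5: (9/5, 12/5) → (-3, 0)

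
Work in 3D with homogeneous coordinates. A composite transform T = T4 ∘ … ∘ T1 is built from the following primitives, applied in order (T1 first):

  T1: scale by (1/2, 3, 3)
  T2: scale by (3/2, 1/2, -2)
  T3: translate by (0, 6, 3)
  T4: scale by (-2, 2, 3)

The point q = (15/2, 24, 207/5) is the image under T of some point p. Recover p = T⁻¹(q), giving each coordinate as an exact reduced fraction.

T1 = [1/2 0 0 0; 0 3 0 0; 0 0 3 0; 0 0 0 1]
T2·T1 = [3/4 0 0 0; 0 3/2 0 0; 0 0 -6 0; 0 0 0 1]
T3·…·T1 = [3/4 0 0 0; 0 3/2 0 6; 0 0 -6 3; 0 0 0 1]
T4·…·T1 = [-3/2 0 0 0; 0 3 0 12; 0 0 -18 9; 0 0 0 1]
det M = 81; M⁻¹ = [-2/3 0 0 0; 0 1/3 0 -4; 0 0 -1/18 1/2; 0 0 0 1]
M⁻¹ · (15/2, 24, 207/5)ᵀ = (-5, 4, -9/5)ᵀ

p = (-5, 4, -9/5)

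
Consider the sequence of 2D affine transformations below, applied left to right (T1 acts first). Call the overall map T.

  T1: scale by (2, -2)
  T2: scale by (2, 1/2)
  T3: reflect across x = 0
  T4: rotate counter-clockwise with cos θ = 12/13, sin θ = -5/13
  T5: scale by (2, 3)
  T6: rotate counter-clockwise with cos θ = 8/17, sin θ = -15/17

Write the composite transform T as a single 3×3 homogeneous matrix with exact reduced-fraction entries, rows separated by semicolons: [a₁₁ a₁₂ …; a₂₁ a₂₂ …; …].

T1 = [2 0 0; 0 -2 0; 0 0 1]
T2·T1 = [4 0 0; 0 -1 0; 0 0 1]
T3·…·T1 = [-4 0 0; 0 -1 0; 0 0 1]
T4·…·T1 = [-48/13 -5/13 0; 20/13 -12/13 0; 0 0 1]
T5·…·T1 = [-96/13 -10/13 0; 60/13 -36/13 0; 0 0 1]
T6·…·T1 = [132/221 -620/221 0; 1920/221 -138/221 0; 0 0 1]

T = [132/221 -620/221 0; 1920/221 -138/221 0; 0 0 1]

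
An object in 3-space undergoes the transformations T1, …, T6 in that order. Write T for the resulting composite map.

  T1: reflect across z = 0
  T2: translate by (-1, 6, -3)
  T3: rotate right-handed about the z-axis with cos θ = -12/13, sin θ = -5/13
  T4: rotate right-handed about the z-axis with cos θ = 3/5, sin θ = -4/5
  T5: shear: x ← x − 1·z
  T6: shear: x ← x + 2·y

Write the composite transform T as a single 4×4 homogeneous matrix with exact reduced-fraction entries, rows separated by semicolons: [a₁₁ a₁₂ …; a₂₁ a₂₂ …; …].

T1 = [1 0 0 0; 0 1 0 0; 0 0 -1 0; 0 0 0 1]
T2·T1 = [1 0 0 -1; 0 1 0 6; 0 0 -1 -3; 0 0 0 1]
T3·…·T1 = [-12/13 5/13 0 42/13; -5/13 -12/13 0 -67/13; 0 0 -1 -3; 0 0 0 1]
T4·…·T1 = [-56/65 -33/65 0 -142/65; 33/65 -56/65 0 -369/65; 0 0 -1 -3; 0 0 0 1]
T5·…·T1 = [-56/65 -33/65 1 53/65; 33/65 -56/65 0 -369/65; 0 0 -1 -3; 0 0 0 1]
T6·…·T1 = [2/13 -29/13 1 -137/13; 33/65 -56/65 0 -369/65; 0 0 -1 -3; 0 0 0 1]

T = [2/13 -29/13 1 -137/13; 33/65 -56/65 0 -369/65; 0 0 -1 -3; 0 0 0 1]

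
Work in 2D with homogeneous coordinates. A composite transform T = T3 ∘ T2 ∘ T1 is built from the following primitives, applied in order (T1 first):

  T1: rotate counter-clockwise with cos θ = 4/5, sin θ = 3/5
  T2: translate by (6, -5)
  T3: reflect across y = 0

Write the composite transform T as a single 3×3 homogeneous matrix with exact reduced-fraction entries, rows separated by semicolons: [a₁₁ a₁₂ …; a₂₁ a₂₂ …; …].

T = [4/5 -3/5 6; -3/5 -4/5 5; 0 0 1]

T1 = [4/5 -3/5 0; 3/5 4/5 0; 0 0 1]
T2·T1 = [4/5 -3/5 6; 3/5 4/5 -5; 0 0 1]
T3·…·T1 = [4/5 -3/5 6; -3/5 -4/5 5; 0 0 1]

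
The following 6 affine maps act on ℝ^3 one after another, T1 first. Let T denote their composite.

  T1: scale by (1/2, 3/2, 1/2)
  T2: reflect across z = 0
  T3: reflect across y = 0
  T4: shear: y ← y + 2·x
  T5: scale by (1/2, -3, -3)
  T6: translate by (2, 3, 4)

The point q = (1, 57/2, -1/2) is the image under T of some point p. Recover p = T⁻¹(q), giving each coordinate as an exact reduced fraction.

T1 = [1/2 0 0 0; 0 3/2 0 0; 0 0 1/2 0; 0 0 0 1]
T2·T1 = [1/2 0 0 0; 0 3/2 0 0; 0 0 -1/2 0; 0 0 0 1]
T3·…·T1 = [1/2 0 0 0; 0 -3/2 0 0; 0 0 -1/2 0; 0 0 0 1]
T4·…·T1 = [1/2 0 0 0; 1 -3/2 0 0; 0 0 -1/2 0; 0 0 0 1]
T5·…·T1 = [1/4 0 0 0; -3 9/2 0 0; 0 0 3/2 0; 0 0 0 1]
T6·…·T1 = [1/4 0 0 2; -3 9/2 0 3; 0 0 3/2 4; 0 0 0 1]
det M = 27/16; M⁻¹ = [4 0 0 -8; 8/3 2/9 0 -6; 0 0 2/3 -8/3; 0 0 0 1]
M⁻¹ · (1, 57/2, -1/2)ᵀ = (-4, 3, -3)ᵀ

p = (-4, 3, -3)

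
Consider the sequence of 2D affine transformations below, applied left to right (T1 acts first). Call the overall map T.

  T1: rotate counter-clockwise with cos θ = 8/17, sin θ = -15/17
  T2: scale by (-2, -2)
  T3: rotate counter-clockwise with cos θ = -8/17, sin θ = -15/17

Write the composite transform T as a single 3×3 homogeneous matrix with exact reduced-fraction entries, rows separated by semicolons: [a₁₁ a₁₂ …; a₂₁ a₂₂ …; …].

T = [2 0 0; 0 2 0; 0 0 1]

T1 = [8/17 15/17 0; -15/17 8/17 0; 0 0 1]
T2·T1 = [-16/17 -30/17 0; 30/17 -16/17 0; 0 0 1]
T3·…·T1 = [2 0 0; 0 2 0; 0 0 1]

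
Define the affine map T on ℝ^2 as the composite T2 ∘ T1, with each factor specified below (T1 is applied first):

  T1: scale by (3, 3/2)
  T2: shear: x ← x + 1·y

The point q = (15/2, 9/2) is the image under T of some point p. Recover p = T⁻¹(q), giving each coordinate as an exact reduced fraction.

T1 = [3 0 0; 0 3/2 0; 0 0 1]
T2·T1 = [3 3/2 0; 0 3/2 0; 0 0 1]
det M = 9/2; M⁻¹ = [1/3 -1/3 0; 0 2/3 0; 0 0 1]
M⁻¹ · (15/2, 9/2)ᵀ = (1, 3)ᵀ

p = (1, 3)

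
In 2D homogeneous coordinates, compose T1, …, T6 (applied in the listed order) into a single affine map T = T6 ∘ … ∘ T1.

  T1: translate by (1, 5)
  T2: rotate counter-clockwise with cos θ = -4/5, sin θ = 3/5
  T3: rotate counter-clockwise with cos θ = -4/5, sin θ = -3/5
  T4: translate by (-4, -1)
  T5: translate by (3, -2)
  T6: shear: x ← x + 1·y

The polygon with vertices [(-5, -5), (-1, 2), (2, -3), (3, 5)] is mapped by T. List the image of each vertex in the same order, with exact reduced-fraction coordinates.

image vertices: (-8, -3), (3, 4), (1, -1), (10, 7)

T1 translate by (1, 5): (-5, -5) → (-4, 0); (-1, 2) → (0, 7); (2, -3) → (3, 2); (3, 5) → (4, 10)
T2 rotate counter-clockwise with cos θ = -4/5, sin θ = 3/5: (-4, 0) → (16/5, -12/5); (0, 7) → (-21/5, -28/5); (3, 2) → (-18/5, 1/5); (4, 10) → (-46/5, -28/5)
T3 rotate counter-clockwise with cos θ = -4/5, sin θ = -3/5: (16/5, -12/5) → (-4, 0); (-21/5, -28/5) → (0, 7); (-18/5, 1/5) → (3, 2); (-46/5, -28/5) → (4, 10)
T4 translate by (-4, -1): (-4, 0) → (-8, -1); (0, 7) → (-4, 6); (3, 2) → (-1, 1); (4, 10) → (0, 9)
T5 translate by (3, -2): (-8, -1) → (-5, -3); (-4, 6) → (-1, 4); (-1, 1) → (2, -1); (0, 9) → (3, 7)
T6 shear: x ← x + 1·y: (-5, -3) → (-8, -3); (-1, 4) → (3, 4); (2, -1) → (1, -1); (3, 7) → (10, 7)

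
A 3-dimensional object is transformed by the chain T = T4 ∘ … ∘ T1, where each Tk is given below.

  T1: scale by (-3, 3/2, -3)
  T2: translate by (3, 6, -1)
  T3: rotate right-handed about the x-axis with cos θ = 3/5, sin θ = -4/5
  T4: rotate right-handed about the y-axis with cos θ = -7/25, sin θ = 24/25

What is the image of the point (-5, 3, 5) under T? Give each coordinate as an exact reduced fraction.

T1 scale by (-3, 3/2, -3): (-5, 3, 5) → (15, 9/2, -15)
T2 translate by (3, 6, -1): (15, 9/2, -15) → (18, 21/2, -16)
T3 rotate right-handed about the x-axis with cos θ = 3/5, sin θ = -4/5: (18, 21/2, -16) → (18, -13/2, -18)
T4 rotate right-handed about the y-axis with cos θ = -7/25, sin θ = 24/25: (18, -13/2, -18) → (-558/25, -13/2, -306/25)

T(p) = (-558/25, -13/2, -306/25)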